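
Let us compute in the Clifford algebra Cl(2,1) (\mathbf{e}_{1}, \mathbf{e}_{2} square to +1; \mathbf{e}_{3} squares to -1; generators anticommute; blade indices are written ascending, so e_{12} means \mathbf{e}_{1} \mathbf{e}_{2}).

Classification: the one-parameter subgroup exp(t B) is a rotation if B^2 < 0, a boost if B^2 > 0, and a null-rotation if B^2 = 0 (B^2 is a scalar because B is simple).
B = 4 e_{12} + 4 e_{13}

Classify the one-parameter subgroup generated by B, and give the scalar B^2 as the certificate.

B^2 term by term: the squares give (4)^2*(e_{12})^2 + (4)^2*(e_{13})^2 = 16*(-1) + 16*(+1) = 0 (each basis 2-blade squares to minus the product of its generators' squares); cross terms between blades sharing an index anticommute and cancel. So B^2 = 0.
Answer: null-rotation, certificate B^2 = 0. Note: conjugating B changes its blade decomposition but never the scalar B^2 = 0, whose sign settles the classification.


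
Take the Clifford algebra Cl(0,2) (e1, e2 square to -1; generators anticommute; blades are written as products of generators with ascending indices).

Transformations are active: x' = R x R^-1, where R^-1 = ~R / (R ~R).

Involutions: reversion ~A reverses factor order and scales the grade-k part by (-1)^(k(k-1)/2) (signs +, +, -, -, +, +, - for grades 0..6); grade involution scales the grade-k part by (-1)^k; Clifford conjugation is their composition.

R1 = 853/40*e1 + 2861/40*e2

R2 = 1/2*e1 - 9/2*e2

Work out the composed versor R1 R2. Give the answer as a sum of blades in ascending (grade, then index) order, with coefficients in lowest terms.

Distribute over the terms of R1 (each basis-blade product reordered to ascending indices, repeated generators contracted through their squares):
(853/40*e1) R2 = -853/80 - 7677/80*e1 e2
(2861/40*e2) R2 = 25749/80 - 2861/80*e1 e2
Summing the partial products and collecting blades:
Answer: 1556/5 - 5269/40*e1 e2


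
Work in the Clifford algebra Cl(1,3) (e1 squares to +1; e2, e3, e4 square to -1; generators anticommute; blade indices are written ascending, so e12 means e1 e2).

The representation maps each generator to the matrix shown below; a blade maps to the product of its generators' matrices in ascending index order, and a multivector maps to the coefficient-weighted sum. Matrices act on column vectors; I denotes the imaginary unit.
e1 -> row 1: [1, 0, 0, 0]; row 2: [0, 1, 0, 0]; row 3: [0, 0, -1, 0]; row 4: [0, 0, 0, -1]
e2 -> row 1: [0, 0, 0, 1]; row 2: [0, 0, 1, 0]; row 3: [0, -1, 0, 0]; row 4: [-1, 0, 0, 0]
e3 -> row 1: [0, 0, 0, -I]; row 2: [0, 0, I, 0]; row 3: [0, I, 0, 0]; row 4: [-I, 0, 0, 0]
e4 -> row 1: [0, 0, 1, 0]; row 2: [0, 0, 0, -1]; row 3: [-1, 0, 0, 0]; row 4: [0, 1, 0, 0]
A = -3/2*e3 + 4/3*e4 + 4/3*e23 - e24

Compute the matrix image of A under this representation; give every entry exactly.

Bivector images (products of the table entries): rho(e23) = rho(e2)rho(e3) = row 1: [-I, 0, 0, 0]; row 2: [0, I, 0, 0]; row 3: [0, 0, -I, 0]; row 4: [0, 0, 0, I]; rho(e24) = rho(e2)rho(e4) = row 1: [0, 1, 0, 0]; row 2: [-1, 0, 0, 0]; row 3: [0, 0, 0, 1]; row 4: [0, 0, -1, 0].
M = (-3/2)*rho(e3) + (4/3)*rho(e4) + (4/3)*rho(e23) + (-1)*rho(e24), summed entrywise:
Answer: row 1: [-4*I/3, -1, 4/3, 3*I/2]; row 2: [1, 4*I/3, -3*I/2, -4/3]; row 3: [-4/3, -3*I/2, -4*I/3, -1]; row 4: [3*I/2, 4/3, 1, 4*I/3]


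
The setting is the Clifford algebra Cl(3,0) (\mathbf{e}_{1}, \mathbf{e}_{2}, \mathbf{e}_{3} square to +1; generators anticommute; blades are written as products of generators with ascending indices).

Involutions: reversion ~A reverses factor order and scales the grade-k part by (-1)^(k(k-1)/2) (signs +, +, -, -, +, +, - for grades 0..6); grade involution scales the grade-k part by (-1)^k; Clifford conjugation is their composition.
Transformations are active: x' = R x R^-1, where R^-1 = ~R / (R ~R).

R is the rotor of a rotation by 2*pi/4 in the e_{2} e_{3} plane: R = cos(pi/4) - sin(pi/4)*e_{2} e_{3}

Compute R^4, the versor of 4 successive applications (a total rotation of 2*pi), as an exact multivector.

Rotor phase runs at HALF the rotation angle; powers of one rotor simply add phase, so after 4 steps in e_{2} e_{3} the phase is 4*pi/4 = \pi and R^4 = cos(\pi) - sin(\pi)*e_{2} e_{3}.
cos(\pi) = -1 and sin(\pi) = 0, so R^4 = -1. The total rotation 2*pi is 1 full turn, so every vector returns to itself, yet the rotor is -1, on the OTHER sheet of the double cover (an odd number of 2*pi turns).
Answer: -1


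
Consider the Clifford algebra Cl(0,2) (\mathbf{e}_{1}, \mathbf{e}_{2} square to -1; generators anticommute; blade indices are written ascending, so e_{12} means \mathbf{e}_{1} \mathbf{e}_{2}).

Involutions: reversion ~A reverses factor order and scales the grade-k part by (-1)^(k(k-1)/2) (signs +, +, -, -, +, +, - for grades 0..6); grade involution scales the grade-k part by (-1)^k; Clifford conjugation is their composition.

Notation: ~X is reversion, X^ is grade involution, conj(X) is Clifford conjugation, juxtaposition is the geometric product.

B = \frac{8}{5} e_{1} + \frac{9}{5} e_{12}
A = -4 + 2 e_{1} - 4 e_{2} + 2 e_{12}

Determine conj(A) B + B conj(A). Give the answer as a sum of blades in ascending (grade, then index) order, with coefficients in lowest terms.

first term: \frac{34}{5} + \frac{4}{5} e_{1} + \frac{2}{5} e_{2} - \frac{68}{5} e_{12}
second term: \frac{34}{5} - \frac{68}{5} e_{1} - \frac{2}{5} e_{2} - \frac{4}{5} e_{12}
Answer: \frac{68}{5} - \frac{64}{5} e_{1} - \frac{72}{5} e_{12}


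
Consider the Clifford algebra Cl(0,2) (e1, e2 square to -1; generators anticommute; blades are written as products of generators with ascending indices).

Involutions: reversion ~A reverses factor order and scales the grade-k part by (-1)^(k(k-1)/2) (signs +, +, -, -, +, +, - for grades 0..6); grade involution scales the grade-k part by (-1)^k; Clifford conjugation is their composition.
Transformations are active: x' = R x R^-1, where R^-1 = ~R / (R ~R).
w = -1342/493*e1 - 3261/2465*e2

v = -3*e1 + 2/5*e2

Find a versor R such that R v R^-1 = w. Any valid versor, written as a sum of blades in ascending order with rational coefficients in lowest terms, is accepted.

Sketch: the shared square -229/25 makes R = v + w = -2821/493*e1 - 455/493*e2 the natural versor; its sandwich fixes that direction, negates (v - w)/2, and sends v to w.
Answer: -2821/493*e1 - 455/493*e2


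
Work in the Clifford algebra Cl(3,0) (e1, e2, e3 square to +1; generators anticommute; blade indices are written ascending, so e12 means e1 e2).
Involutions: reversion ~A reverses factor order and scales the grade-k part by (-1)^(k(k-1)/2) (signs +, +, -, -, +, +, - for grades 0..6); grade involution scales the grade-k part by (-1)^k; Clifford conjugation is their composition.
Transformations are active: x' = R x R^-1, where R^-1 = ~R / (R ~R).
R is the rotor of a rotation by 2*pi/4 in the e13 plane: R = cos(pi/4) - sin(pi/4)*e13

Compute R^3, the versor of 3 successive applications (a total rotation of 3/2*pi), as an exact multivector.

Half-angle bookkeeping: 3 applications in e13 add up to rotor phase 3*pi/4 = 3*pi/4, so R^3 = cos(3*pi/4) - sin(3*pi/4)*e13.
cos(3*pi/4) = -sqrt(2)/2 and sin(3*pi/4) = sqrt(2)/2, so R^3 = -sqrt(2)/2 - sqrt(2)/2*e13. The net rotation is 3/2*pi; the rotor keeps the half-angle phase exactly.
Answer: -sqrt(2)/2 - sqrt(2)/2*e13


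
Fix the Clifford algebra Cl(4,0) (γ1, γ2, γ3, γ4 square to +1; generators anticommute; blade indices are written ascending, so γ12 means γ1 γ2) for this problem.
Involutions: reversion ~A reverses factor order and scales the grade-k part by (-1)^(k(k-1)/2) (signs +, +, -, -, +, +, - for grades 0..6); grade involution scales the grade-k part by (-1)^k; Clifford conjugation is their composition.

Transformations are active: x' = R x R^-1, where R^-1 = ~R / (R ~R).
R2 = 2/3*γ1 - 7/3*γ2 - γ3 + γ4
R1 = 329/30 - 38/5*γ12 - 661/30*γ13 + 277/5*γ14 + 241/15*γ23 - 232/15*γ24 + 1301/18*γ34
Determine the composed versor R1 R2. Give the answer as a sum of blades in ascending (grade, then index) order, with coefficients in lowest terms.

Distribute over the terms of R2 (each basis-blade product reordered to ascending indices, repeated generators contracted through their squares):
R1 (2/3*γ1) = 329/45*γ1 + 76/15*γ2 + 661/45*γ3 - 554/15*γ4 + 482/45*γ123 - 464/45*γ124 + 1301/27*γ134
R1 (-7/3*γ2) = 266/15*γ1 - 2303/90*γ2 + 1687/45*γ3 - 1624/45*γ4 - 4627/90*γ123 + 1939/15*γ124 - 9107/54*γ234
R1 (-γ3) = 661/30*γ1 - 241/15*γ2 - 329/30*γ3 + 1301/18*γ4 + 38/5*γ123 + 277/5*γ134 - 232/15*γ234
R1 (γ4) = 277/5*γ1 - 232/15*γ2 + 1301/18*γ3 + 329/30*γ4 - 38/5*γ124 - 661/30*γ134 + 241/15*γ234
Summing the partial products and collecting blades:
Answer: 9223/90*γ1 - 937/18*γ2 + 5107/45*γ3 + 92/9*γ4 - 331/10*γ123 + 5011/45*γ124 + 22019/270*γ134 - 45373/270*γ234


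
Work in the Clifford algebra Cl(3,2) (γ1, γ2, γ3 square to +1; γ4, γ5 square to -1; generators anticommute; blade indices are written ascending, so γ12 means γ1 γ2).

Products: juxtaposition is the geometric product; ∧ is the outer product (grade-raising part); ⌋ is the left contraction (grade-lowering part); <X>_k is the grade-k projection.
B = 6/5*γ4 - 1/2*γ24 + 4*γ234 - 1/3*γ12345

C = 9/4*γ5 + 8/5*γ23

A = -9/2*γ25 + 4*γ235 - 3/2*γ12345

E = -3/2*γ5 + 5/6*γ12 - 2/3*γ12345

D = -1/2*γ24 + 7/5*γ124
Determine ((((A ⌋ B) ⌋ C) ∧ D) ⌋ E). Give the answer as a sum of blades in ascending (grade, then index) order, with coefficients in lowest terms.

step 1: 1/2 - 4/3*γ14 + 3/2*γ134
step 2: 9/8*γ5 + 4/5*γ23
step 3: -9/16*γ245 - 63/40*γ1245
step 4: 21/20*γ3 + 3/8*γ13
Answer: 21/20*γ3 + 3/8*γ13


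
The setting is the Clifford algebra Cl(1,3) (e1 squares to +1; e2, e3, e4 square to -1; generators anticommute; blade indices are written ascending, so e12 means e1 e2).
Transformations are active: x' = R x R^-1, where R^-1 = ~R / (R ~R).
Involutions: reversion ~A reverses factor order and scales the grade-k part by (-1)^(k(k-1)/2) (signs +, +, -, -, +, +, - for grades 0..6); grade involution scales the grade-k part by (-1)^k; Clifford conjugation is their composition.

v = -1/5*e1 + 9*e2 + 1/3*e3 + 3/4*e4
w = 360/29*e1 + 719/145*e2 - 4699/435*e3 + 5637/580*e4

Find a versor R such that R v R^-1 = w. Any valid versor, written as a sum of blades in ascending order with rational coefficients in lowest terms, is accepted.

Take R = v + w = 1771/145*e1 + 2024/145*e2 - 1518/145*e3 + 1518/145*e4. Because q(v) = q(w) = -293881/3600, conjugation by R sends v exactly to w.
Answer: 1771/145*e1 + 2024/145*e2 - 1518/145*e3 + 1518/145*e4


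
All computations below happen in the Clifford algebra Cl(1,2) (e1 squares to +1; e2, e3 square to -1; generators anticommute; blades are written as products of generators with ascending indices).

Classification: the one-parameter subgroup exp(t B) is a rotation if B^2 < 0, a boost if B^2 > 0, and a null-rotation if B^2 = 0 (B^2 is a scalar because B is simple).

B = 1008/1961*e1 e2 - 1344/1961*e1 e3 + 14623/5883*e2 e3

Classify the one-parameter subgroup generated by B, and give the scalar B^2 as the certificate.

B^2 term by term: the squares give (1008/1961)^2*(e1 e2)^2 + (-1344/1961)^2*(e1 e3)^2 + (14623/5883)^2*(e2 e3)^2 = 1016064/3845521*(+1) + 1806336/3845521*(+1) + 213832129/34609689*(-1) = -49/9 (each basis 2-blade squares to minus the product of its generators' squares); cross terms between blades sharing an index anticommute and cancel. So B^2 = -49/9.
Answer: rotation, certificate B^2 = -49/9. No conjugation can change B^2 = -49/9; the sign gives the class.


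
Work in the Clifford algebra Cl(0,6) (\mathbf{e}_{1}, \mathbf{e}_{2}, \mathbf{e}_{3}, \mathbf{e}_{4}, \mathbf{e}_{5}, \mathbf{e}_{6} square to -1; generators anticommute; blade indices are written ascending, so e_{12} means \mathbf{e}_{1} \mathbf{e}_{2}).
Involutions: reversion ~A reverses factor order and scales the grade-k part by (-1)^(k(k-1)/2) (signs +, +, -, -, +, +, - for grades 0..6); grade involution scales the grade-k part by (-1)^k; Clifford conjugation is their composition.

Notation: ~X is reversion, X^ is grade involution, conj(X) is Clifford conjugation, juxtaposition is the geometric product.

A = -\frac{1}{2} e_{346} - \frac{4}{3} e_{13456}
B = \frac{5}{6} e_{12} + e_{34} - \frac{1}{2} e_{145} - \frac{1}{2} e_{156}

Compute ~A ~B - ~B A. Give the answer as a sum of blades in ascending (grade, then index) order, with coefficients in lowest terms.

first term: \frac{1}{2} e_{6} - \frac{2}{3} e_{34} - \frac{2}{3} e_{36} - \frac{4}{3} e_{156} - \frac{1}{4} e_{1345} + \frac{1}{4} e_{1356} - \frac{5}{12} e_{12346} - \frac{10}{9} e_{23456}
second term: -\frac{1}{2} e_{6} - \frac{2}{3} e_{34} - \frac{2}{3} e_{36} - \frac{4}{3} e_{156} + \frac{1}{4} e_{1345} - \frac{1}{4} e_{1356} + \frac{5}{12} e_{12346} + \frac{10}{9} e_{23456}
Answer: e_{6} - \frac{1}{2} e_{1345} + \frac{1}{2} e_{1356} - \frac{5}{6} e_{12346} - \frac{20}{9} e_{23456}


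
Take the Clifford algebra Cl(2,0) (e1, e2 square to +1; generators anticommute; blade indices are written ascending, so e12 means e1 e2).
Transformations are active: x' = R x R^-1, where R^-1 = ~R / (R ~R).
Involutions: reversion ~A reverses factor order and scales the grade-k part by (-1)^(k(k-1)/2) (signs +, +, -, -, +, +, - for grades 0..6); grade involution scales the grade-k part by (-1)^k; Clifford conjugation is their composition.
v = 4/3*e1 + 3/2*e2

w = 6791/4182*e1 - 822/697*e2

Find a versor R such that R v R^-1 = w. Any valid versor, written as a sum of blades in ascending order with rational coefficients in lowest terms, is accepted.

Reasoning: v^2 = w^2 = 145/36 since conjugation preserves the quadratic form; R = v + w = 12367/4182*e1 + 447/1394*e2 is then valid when invertible, keeping its own part and reversing (v - w)/2.
Answer: 12367/4182*e1 + 447/1394*e2


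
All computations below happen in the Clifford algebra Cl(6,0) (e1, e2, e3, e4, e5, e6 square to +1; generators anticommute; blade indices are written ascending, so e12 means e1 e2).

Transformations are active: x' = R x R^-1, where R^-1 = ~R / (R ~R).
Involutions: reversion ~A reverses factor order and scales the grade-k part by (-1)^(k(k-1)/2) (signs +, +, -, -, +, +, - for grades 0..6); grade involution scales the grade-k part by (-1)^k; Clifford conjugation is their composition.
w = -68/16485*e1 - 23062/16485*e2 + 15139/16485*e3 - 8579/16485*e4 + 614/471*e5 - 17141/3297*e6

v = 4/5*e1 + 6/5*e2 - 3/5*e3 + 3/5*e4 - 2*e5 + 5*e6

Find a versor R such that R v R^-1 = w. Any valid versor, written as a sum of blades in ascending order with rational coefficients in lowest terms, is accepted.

A norm check does it: q(v) = q(w) = 159/5, hence R = v + w = 2624/3297*e1 - 656/3297*e2 + 5248/16485*e3 + 1312/16485*e4 - 328/471*e5 - 656/3297*e6 realises the map — parallel part kept, (v - w)/2 negated, v carried to w.
Answer: 2624/3297*e1 - 656/3297*e2 + 5248/16485*e3 + 1312/16485*e4 - 328/471*e5 - 656/3297*e6


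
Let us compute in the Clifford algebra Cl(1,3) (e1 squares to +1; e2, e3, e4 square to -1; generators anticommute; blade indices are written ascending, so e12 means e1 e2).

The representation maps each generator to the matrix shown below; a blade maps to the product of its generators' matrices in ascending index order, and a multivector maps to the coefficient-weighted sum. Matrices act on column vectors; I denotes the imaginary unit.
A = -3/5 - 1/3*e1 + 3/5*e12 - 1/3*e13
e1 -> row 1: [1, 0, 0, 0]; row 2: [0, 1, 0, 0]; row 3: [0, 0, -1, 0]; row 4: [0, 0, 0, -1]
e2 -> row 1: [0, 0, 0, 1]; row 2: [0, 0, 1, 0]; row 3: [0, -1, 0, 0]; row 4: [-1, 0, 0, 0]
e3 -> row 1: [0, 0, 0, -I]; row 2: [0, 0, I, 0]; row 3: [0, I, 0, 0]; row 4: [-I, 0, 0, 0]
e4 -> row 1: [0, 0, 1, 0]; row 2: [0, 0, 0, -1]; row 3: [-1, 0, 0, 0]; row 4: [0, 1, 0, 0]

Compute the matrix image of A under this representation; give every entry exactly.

Bivector images (products of the table entries): rho(e12) = rho(e1)rho(e2) = row 1: [0, 0, 0, 1]; row 2: [0, 0, 1, 0]; row 3: [0, 1, 0, 0]; row 4: [1, 0, 0, 0]; rho(e13) = rho(e1)rho(e3) = row 1: [0, 0, 0, -I]; row 2: [0, 0, I, 0]; row 3: [0, -I, 0, 0]; row 4: [I, 0, 0, 0].
M = (-3/5)*1 + (-1/3)*rho(e1) + (3/5)*rho(e12) + (-1/3)*rho(e13), summed entrywise (1 is the identity matrix):
Answer: row 1: [-14/15, 0, 0, 3/5 + I/3]; row 2: [0, -14/15, 3/5 - I/3, 0]; row 3: [0, 3/5 + I/3, -4/15, 0]; row 4: [3/5 - I/3, 0, 0, -4/15]


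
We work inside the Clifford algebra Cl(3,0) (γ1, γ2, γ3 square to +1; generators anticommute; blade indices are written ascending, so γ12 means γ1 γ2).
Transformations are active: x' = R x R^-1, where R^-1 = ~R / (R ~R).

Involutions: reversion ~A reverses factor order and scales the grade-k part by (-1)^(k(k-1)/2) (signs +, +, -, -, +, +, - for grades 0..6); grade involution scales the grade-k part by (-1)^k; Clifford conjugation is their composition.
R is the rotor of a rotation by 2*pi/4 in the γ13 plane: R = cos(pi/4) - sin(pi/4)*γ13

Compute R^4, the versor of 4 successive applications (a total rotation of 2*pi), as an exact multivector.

The rotor phase is half the rotation angle and phases add under composition, so 4 steps in the γ13 plane accumulate phase 4*(pi/4) = pi: R^4 = cos(pi) - sin(pi)*γ13.
cos(pi) = -1 and sin(pi) = 0, so R^4 = -1. The total rotation 2*pi is 1 full turn, so every vector returns to itself, yet the rotor is -1, on the OTHER sheet of the double cover (an odd number of 2*pi turns).
Answer: -1


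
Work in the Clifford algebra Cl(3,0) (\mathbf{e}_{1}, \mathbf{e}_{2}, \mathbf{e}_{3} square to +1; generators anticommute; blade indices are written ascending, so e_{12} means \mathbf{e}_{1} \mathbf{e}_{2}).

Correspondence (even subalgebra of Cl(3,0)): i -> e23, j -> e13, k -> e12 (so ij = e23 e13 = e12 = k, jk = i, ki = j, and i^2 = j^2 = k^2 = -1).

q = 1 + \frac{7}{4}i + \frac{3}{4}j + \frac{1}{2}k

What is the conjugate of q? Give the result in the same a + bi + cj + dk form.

In blades: q = 1 + \frac{1}{2} e_{12} + \frac{3}{4} e_{13} + \frac{7}{4} e_{23}.
Quaternion conjugation is reversion on the even subalgebra: the scalar is fixed and every grade-2 blade flips sign, giving 1 - \frac{1}{2} e_{12} - \frac{3}{4} e_{13} - \frac{7}{4} e_{23}; translating back:
Answer: 1 - \frac{7}{4}i - \frac{3}{4}j - \frac{1}{2}k


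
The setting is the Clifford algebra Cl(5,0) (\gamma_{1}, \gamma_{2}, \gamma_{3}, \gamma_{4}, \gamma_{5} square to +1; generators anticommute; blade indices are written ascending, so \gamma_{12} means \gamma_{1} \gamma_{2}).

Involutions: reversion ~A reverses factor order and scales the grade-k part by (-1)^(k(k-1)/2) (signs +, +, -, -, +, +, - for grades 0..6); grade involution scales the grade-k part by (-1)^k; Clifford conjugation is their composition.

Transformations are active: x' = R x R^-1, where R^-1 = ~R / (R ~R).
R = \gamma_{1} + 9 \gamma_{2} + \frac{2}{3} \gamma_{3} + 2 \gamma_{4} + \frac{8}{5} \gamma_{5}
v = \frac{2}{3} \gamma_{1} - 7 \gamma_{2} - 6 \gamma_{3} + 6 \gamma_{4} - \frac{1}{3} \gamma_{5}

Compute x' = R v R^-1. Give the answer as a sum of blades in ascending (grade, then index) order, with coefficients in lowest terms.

~R = \gamma_{1} + 9 \gamma_{2} + \frac{2}{3} \gamma_{3} + 2 \gamma_{4} + \frac{8}{5} \gamma_{5}, and R ~R = \frac{20026}{225}, so R^-1 = ~R / (\frac{20026}{225}).
R v = -\frac{823}{15} - 13 \gamma_{12} - \frac{58}{9} \gamma_{13} + \frac{14}{3} \gamma_{14} - \frac{7}{5} \gamma_{15} - \frac{148}{3} \gamma_{23} + 68 \gamma_{24} + \frac{41}{5} \gamma_{25} + 16 \gamma_{34} + \frac{422}{45} \gamma_{35} - \frac{154}{15} \gamma_{45}
Answer: -\frac{57061}{30039} \gamma_{1} - \frac{41014}{10013} \gamma_{2} + \frac{51848}{10013} \gamma_{3} - \frac{84768}{10013} \gamma_{4} - \frac{49243}{30039} \gamma_{5}


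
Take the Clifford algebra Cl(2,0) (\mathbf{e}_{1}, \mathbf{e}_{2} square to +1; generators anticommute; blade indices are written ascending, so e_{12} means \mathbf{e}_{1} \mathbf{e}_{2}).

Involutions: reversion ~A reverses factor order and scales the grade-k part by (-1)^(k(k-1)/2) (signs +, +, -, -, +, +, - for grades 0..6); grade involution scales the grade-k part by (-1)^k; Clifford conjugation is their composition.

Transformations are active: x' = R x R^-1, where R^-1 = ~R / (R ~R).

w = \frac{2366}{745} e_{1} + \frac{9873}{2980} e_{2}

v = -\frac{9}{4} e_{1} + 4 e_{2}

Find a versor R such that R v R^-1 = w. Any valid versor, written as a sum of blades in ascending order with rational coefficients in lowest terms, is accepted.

The midline construction: v and w both square to \frac{337}{16}, so reflecting in their sum \frac{2759}{2980} e_{1} + \frac{21793}{2980} e_{2} exchanges them.
Answer: \frac{2759}{2980} e_{1} + \frac{21793}{2980} e_{2}


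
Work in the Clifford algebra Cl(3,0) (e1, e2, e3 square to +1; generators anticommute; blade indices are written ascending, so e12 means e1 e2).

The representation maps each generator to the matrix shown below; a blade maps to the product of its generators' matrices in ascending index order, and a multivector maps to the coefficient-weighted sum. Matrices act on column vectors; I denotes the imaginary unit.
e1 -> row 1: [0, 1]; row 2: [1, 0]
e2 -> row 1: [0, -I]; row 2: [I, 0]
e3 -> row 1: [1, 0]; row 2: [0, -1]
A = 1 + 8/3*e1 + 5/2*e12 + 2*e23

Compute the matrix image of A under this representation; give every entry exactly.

Bivector images (products of the table entries): rho(e12) = rho(e1)rho(e2) = row 1: [I, 0]; row 2: [0, -I]; rho(e23) = rho(e2)rho(e3) = row 1: [0, I]; row 2: [I, 0].
M = (1)*1 + (8/3)*rho(e1) + (5/2)*rho(e12) + (2)*rho(e23), summed entrywise (1 is the identity matrix):
Answer: row 1: [1 + 5*I/2, 8/3 + 2*I]; row 2: [8/3 + 2*I, 1 - 5*I/2]


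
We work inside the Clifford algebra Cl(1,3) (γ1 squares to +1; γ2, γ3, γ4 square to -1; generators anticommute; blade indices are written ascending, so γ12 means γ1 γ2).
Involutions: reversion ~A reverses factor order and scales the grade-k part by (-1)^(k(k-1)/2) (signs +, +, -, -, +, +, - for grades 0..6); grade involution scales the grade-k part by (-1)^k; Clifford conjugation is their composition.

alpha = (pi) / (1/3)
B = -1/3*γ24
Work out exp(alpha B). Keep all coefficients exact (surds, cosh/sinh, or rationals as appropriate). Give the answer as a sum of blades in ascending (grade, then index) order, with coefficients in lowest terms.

B^2 = (-1/3)^2*(γ24)^2 = 1/9*(-1) = -1/9 (a basis 2-blade squares to minus the product of its generators' squares).
B^2 = -1/9 — a negative square means the series sums to a rotation: l = 1/3, alpha*l = pi, so exp(alpha B) = cos(pi) + (sin(pi)/(1/3))*B = -1 + (0)*B.
Answer: -1


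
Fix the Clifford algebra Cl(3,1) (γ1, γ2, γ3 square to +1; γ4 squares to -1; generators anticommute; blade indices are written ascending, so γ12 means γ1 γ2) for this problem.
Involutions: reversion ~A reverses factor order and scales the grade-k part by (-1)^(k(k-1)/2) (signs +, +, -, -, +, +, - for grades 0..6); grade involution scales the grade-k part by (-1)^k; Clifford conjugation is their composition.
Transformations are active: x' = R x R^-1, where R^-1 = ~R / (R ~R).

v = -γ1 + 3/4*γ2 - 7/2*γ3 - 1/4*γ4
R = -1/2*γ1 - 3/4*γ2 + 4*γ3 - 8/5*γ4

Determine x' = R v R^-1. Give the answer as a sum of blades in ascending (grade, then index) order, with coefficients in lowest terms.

~R = -1/2*γ1 - 3/4*γ2 + 4*γ3 - 8/5*γ4, and R ~R = 5701/400, so R^-1 = ~R / (5701/400).
R v = -1157/80 - 9/8*γ12 + 23/4*γ13 - 59/40*γ14 - 3/8*γ23 + 111/80*γ24 - 33/5*γ34
Answer: 11486/5701*γ1 + 17607/22804*γ2 - 52653/11402*γ3 + 79749/22804*γ4


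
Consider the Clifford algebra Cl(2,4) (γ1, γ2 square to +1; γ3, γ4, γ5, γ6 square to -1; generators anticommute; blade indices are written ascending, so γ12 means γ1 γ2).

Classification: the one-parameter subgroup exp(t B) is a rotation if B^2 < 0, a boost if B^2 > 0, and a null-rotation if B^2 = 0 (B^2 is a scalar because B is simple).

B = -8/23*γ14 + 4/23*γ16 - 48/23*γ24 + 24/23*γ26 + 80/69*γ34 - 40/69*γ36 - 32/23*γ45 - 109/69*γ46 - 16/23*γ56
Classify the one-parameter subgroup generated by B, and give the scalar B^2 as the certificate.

B^2 term by term: the squares give (-8/23)^2*(γ14)^2 + (4/23)^2*(γ16)^2 + (-48/23)^2*(γ24)^2 + (24/23)^2*(γ26)^2 + (80/69)^2*(γ34)^2 + (-40/69)^2*(γ36)^2 + (-32/23)^2*(γ45)^2 + (-109/69)^2*(γ46)^2 + (-16/23)^2*(γ56)^2 = 64/529*(+1) + 16/529*(+1) + 2304/529*(+1) + 576/529*(+1) + 6400/4761*(-1) + 1600/4761*(-1) + 1024/529*(-1) + 11881/4761*(-1) + 256/529*(-1) = -1 (each basis 2-blade squares to minus the product of its generators' squares); cross terms between blades sharing an index anticommute and cancel; the commuting (index-disjoint) pairs give grade-4 terms 2*c*c'*(blade product), which cancel blade by blade — γ1246: 384/529 - 384/529 = 0; γ1346: -640/1587 + 640/1587 = 0; γ1456: 256/529 - 256/529 = 0; γ2346: -1280/529 + 1280/529 = 0; γ2456: 1536/529 - 1536/529 = 0; γ3456: -2560/1587 + 2560/1587 = 0 — confirming B is simple. So B^2 = -1.
Answer: rotation, certificate B^2 = -1. B^2 = -1 is basis-independent, so its sign is the whole story.


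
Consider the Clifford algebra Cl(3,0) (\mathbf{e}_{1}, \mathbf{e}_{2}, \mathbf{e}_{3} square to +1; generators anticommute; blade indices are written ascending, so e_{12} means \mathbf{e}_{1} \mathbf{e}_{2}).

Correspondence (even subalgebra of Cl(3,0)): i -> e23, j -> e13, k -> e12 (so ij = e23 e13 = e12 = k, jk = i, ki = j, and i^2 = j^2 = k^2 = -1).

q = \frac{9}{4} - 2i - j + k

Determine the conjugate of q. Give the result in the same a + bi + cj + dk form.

In blades: q = \frac{9}{4} + e_{12} - e_{13} - 2 e_{23}.
Quaternion conjugation is reversion on the even subalgebra: the scalar is fixed and every grade-2 blade flips sign, giving \frac{9}{4} - e_{12} + e_{13} + 2 e_{23}; translating back:
Answer: \frac{9}{4} + 2i + j - k


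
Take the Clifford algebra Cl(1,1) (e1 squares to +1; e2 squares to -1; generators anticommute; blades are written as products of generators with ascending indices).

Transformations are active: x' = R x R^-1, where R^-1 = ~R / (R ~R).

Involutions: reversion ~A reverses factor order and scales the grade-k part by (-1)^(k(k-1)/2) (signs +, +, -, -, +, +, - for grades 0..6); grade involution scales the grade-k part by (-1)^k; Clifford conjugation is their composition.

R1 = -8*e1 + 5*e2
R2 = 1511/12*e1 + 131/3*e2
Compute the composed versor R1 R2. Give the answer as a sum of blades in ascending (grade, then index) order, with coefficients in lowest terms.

Distribute over the terms of R1 (each basis-blade product reordered to ascending indices, repeated generators contracted through their squares):
(-8*e1) R2 = -3022/3 - 1048/3*e1 e2
(5*e2) R2 = -655/3 - 7555/12*e1 e2
Summing the partial products and collecting blades:
Answer: -3677/3 - 11747/12*e1 e2


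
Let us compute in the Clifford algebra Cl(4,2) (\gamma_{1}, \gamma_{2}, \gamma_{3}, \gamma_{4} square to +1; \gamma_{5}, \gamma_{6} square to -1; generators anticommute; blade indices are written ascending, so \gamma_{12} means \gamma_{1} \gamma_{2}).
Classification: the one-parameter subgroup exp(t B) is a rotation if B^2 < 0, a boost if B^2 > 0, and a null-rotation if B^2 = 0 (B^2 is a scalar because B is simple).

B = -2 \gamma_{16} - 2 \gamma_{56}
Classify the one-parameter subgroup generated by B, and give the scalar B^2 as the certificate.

B^2 term by term: the squares give (-2)^2*(\gamma_{16})^2 + (-2)^2*(\gamma_{56})^2 = 4*(+1) + 4*(-1) = 0 (each basis 2-blade squares to minus the product of its generators' squares); cross terms between blades sharing an index anticommute and cancel. So B^2 = 0.
Answer: null-rotation, certificate B^2 = 0. B^2 = 0 is basis-independent, so its sign is the whole story.


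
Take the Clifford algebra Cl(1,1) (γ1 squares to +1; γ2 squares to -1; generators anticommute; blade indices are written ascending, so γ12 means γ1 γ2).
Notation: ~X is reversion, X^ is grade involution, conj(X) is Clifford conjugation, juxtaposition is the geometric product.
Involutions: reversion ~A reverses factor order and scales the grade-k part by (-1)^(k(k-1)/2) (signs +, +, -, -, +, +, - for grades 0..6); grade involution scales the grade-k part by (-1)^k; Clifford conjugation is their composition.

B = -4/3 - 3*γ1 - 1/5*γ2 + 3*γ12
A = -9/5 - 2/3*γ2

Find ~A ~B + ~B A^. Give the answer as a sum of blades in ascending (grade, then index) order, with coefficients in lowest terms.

first term: 34/15 + 37/5*γ1 + 281/225*γ2 + 17/5*γ12
second term: 38/15 + 37/5*γ1 - 119/225*γ2 + 17/5*γ12
Answer: 24/5 + 74/5*γ1 + 18/25*γ2 + 34/5*γ12


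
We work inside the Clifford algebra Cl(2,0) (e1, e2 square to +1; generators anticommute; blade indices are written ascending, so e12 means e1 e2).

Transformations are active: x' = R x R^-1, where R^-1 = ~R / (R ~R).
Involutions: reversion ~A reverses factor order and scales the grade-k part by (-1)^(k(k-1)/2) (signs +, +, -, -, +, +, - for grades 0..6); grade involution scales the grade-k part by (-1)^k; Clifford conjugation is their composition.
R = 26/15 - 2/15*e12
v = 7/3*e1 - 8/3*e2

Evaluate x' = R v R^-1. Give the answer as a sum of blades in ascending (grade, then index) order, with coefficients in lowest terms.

~R = 26/15 + 2/15*e12, and R ~R = 136/45, so R^-1 = ~R / (136/45).
R v = 22/5*e1 - 194/45*e2
Answer: 692/255*e1 - 581/255*e2


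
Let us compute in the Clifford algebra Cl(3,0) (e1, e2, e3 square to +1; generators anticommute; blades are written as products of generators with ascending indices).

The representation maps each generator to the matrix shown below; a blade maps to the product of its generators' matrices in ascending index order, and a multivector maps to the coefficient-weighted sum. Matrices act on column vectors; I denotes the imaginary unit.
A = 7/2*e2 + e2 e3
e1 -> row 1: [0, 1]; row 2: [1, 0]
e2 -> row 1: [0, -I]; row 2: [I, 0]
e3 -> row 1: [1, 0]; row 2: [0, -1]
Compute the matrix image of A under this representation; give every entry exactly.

Bivector images (products of the table entries): rho(e2 e3) = rho(e2)rho(e3) = row 1: [0, I]; row 2: [I, 0].
M = (7/2)*rho(e2) + (1)*rho(e2 e3), summed entrywise:
Answer: row 1: [0, -5*I/2]; row 2: [9*I/2, 0]


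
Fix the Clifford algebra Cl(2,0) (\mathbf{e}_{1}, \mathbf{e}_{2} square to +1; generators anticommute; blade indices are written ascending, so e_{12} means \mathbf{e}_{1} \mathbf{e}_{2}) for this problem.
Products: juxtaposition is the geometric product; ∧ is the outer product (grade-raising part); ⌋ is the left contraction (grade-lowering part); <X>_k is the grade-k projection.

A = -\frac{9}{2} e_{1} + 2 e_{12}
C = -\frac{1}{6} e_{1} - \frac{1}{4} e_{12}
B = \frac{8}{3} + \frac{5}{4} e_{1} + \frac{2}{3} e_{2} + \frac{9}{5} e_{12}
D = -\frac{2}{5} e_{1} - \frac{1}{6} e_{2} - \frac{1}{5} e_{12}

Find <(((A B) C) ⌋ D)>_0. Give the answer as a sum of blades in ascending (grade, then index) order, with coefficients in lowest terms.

step 1: -\frac{369}{40} - \frac{32}{3} e_{1} - \frac{53}{5} e_{2} + \frac{7}{3} e_{12}
step 2: \frac{85}{36} - \frac{89}{80} e_{1} + \frac{55}{18} e_{2} + \frac{259}{480} e_{12}
step 3: \frac{943}{21600} - \frac{1}{3} e_{1} - \frac{1847}{10800} e_{2} - \frac{17}{36} e_{12}
step 4: \frac{943}{21600}
Answer: \frac{943}{21600}


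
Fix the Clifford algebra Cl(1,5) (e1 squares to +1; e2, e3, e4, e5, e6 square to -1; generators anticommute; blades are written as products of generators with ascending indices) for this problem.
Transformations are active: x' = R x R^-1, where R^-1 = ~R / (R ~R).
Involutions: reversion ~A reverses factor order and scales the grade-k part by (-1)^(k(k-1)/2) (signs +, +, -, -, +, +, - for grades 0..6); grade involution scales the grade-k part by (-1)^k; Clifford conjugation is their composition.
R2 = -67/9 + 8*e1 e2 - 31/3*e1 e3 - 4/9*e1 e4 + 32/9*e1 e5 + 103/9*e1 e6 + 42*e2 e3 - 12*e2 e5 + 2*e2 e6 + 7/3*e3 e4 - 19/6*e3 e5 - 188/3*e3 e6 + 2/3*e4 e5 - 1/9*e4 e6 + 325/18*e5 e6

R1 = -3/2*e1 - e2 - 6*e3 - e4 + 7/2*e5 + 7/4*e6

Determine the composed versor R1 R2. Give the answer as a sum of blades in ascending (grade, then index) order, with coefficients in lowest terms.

Distribute over the terms of R1 (each basis-blade product reordered to ascending indices, repeated generators contracted through their squares):
(-3/2*e1) R2 = 67/6*e1 - 12*e2 + 31/2*e3 + 2/3*e4 - 16/3*e5 - 103/6*e6 - 63*e1 e2 e3 + 18*e1 e2 e5 - 3*e1 e2 e6 - 7/2*e1 e3 e4 + 19/4*e1 e3 e5 + 94*e1 e3 e6 - e1 e4 e5 + 1/6*e1 e4 e6 - 325/12*e1 e5 e6
(-e2) R2 = -8*e1 + 67/9*e2 + 42*e3 - 12*e5 + 2*e6 - 31/3*e1 e2 e3 - 4/9*e1 e2 e4 + 32/9*e1 e2 e5 + 103/9*e1 e2 e6 - 7/3*e2 e3 e4 + 19/6*e2 e3 e5 + 188/3*e2 e3 e6 - 2/3*e2 e4 e5 + 1/9*e2 e4 e6 - 325/18*e2 e5 e6
(-6*e3) R2 = 62*e1 - 252*e2 + 134/3*e3 + 14*e4 - 19*e5 - 376*e6 - 48*e1 e2 e3 - 8/3*e1 e3 e4 + 64/3*e1 e3 e5 + 206/3*e1 e3 e6 - 72*e2 e3 e5 + 12*e2 e3 e6 - 4*e3 e4 e5 + 2/3*e3 e4 e6 - 325/3*e3 e5 e6
(-e4) R2 = 4/9*e1 - 7/3*e3 + 67/9*e4 + 2/3*e5 - 1/9*e6 - 8*e1 e2 e4 + 31/3*e1 e3 e4 + 32/9*e1 e4 e5 + 103/9*e1 e4 e6 - 42*e2 e3 e4 - 12*e2 e4 e5 + 2*e2 e4 e6 - 19/6*e3 e4 e5 - 188/3*e3 e4 e6 - 325/18*e4 e5 e6
(7/2*e5) R2 = 112/9*e1 - 42*e2 - 133/12*e3 + 7/3*e4 - 469/18*e5 - 2275/36*e6 + 28*e1 e2 e5 - 217/6*e1 e3 e5 - 14/9*e1 e4 e5 - 721/18*e1 e5 e6 + 147*e2 e3 e5 - 7*e2 e5 e6 + 49/6*e3 e4 e5 + 658/3*e3 e5 e6 + 7/18*e4 e5 e6
(7/4*e6) R2 = 721/36*e1 + 7/2*e2 - 329/3*e3 - 7/36*e4 + 2275/72*e5 - 469/36*e6 + 14*e1 e2 e6 - 217/12*e1 e3 e6 - 7/9*e1 e4 e6 + 56/9*e1 e5 e6 + 147/2*e2 e3 e6 - 21*e2 e5 e6 + 49/12*e3 e4 e6 - 133/24*e3 e5 e6 + 7/6*e4 e5 e6
Summing the partial products and collecting blades:
Answer: 1177/12*e1 - 5311/18*e2 - 251/12*e3 + 97/4*e4 - 241/8*e5 - 935/2*e6 - 364/3*e1 e2 e3 - 76/9*e1 e2 e4 + 446/9*e1 e2 e5 + 202/9*e1 e2 e6 + 25/6*e1 e3 e4 - 121/12*e1 e3 e5 + 1735/12*e1 e3 e6 + e1 e4 e5 + 65/6*e1 e4 e6 - 731/12*e1 e5 e6 - 133/3*e2 e3 e4 + 469/6*e2 e3 e5 + 889/6*e2 e3 e6 - 38/3*e2 e4 e5 + 19/9*e2 e4 e6 - 829/18*e2 e5 e6 + e3 e4 e5 - 695/12*e3 e4 e6 + 2531/24*e3 e5 e6 - 33/2*e4 e5 e6


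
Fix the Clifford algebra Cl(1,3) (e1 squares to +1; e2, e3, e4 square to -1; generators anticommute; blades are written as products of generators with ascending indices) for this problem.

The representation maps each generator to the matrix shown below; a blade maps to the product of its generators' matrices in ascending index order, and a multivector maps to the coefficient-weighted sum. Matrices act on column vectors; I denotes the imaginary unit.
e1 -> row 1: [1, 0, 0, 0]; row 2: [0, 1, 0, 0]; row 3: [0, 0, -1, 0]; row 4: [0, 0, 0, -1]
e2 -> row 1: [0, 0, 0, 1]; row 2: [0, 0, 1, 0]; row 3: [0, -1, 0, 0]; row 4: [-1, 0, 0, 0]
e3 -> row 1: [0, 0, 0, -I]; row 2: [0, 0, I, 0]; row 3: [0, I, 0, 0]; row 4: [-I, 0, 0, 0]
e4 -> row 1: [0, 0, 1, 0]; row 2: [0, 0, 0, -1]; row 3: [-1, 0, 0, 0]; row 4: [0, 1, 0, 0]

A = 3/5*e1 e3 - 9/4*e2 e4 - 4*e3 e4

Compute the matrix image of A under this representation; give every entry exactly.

Bivector images (products of the table entries): rho(e1 e3) = rho(e1)rho(e3) = row 1: [0, 0, 0, -I]; row 2: [0, 0, I, 0]; row 3: [0, -I, 0, 0]; row 4: [I, 0, 0, 0]; rho(e2 e4) = rho(e2)rho(e4) = row 1: [0, 1, 0, 0]; row 2: [-1, 0, 0, 0]; row 3: [0, 0, 0, 1]; row 4: [0, 0, -1, 0]; rho(e3 e4) = rho(e3)rho(e4) = row 1: [0, -I, 0, 0]; row 2: [-I, 0, 0, 0]; row 3: [0, 0, 0, -I]; row 4: [0, 0, -I, 0].
M = (3/5)*rho(e1 e3) + (-9/4)*rho(e2 e4) + (-4)*rho(e3 e4), summed entrywise:
Answer: row 1: [0, -9/4 + 4*I, 0, -3*I/5]; row 2: [9/4 + 4*I, 0, 3*I/5, 0]; row 3: [0, -3*I/5, 0, -9/4 + 4*I]; row 4: [3*I/5, 0, 9/4 + 4*I, 0]


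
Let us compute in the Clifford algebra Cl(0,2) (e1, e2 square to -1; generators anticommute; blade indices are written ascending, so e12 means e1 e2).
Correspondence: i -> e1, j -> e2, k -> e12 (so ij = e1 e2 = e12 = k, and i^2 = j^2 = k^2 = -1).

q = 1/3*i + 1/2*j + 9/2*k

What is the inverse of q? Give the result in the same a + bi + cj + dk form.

In blades: q = 1/3*e1 + 1/2*e2 + 9/2*e12.
With qbar = -1/3*e1 - 1/2*e2 - 9/2*e12 (scalar fixed, mapped units negated), q qbar = 371/18 (the sum of squared coefficients), so q^-1 = qbar / (371/18) = -6/371*e1 - 9/371*e2 - 81/371*e12; translating back:
Answer: -6/371*i - 9/371*j - 81/371*k


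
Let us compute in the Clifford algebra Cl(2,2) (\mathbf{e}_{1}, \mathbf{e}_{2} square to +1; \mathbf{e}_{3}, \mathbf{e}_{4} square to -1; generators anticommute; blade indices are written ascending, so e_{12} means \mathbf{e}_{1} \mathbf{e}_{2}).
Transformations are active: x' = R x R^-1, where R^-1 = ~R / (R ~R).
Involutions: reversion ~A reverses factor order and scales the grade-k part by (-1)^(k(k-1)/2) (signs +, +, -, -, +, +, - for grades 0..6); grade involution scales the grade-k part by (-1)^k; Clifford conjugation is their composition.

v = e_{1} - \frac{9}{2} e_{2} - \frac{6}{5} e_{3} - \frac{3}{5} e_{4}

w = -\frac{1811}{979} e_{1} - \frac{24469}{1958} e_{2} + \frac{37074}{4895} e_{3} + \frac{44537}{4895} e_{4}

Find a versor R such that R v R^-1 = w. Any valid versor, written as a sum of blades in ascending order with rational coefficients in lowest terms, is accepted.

Take R = v + w = -\frac{832}{979} e_{1} - \frac{16640}{979} e_{2} + \frac{6240}{979} e_{3} + \frac{8320}{979} e_{4}. Because q(v) = q(w) = \frac{389}{20}, conjugation by R sends v exactly to w.
Answer: -\frac{832}{979} e_{1} - \frac{16640}{979} e_{2} + \frac{6240}{979} e_{3} + \frac{8320}{979} e_{4}


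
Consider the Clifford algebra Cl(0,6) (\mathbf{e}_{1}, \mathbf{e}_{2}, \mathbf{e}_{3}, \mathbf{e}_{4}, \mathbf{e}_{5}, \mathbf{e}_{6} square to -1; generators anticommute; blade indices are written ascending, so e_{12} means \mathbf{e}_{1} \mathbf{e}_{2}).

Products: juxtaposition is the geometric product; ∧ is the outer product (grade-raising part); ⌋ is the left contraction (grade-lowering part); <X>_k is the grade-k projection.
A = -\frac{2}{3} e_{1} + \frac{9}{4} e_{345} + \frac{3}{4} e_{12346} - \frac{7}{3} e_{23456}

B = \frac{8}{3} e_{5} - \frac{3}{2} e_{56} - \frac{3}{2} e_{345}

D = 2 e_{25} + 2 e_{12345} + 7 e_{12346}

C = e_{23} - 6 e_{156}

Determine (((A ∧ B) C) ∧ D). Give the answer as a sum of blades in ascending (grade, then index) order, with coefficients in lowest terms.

step 1: -\frac{16}{9} e_{15} + e_{156} + e_{1345} - 2 e_{123456}
step 2: -6 - \frac{32}{3} e_{6} - 12 e_{234} + 6 e_{346} - \frac{16}{9} e_{1235} + e_{1245} + 2 e_{1456} + e_{12356}
step 3: -12 e_{25} - \frac{64}{3} e_{256} - 12 e_{12345} - 42 e_{12346} + 12 e_{23456} + \frac{64}{3} e_{123456}
Answer: -12 e_{25} - \frac{64}{3} e_{256} - 12 e_{12345} - 42 e_{12346} + 12 e_{23456} + \frac{64}{3} e_{123456}


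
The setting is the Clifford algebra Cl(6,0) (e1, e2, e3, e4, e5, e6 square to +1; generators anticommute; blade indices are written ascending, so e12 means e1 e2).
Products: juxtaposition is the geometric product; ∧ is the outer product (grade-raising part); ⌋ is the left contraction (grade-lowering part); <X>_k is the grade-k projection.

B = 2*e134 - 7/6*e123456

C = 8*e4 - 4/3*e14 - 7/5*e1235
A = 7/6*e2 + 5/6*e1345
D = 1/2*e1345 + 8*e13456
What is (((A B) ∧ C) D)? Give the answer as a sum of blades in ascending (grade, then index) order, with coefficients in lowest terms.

step 1: 5/3*e5 + 35/36*e26 - 7/3*e1234 + 49/36*e13456
step 2: -40/3*e45 - 20/9*e145 - 70/9*e246 + 35/27*e1246
step 3: 10/9*e3 + 20/3*e13 + 160/9*e36 + 320/3*e136 - 280/27*e235 + 560/9*e1235 - 35/54*e2356 + 35/9*e12356
Answer: 10/9*e3 + 20/3*e13 + 160/9*e36 + 320/3*e136 - 280/27*e235 + 560/9*e1235 - 35/54*e2356 + 35/9*e12356


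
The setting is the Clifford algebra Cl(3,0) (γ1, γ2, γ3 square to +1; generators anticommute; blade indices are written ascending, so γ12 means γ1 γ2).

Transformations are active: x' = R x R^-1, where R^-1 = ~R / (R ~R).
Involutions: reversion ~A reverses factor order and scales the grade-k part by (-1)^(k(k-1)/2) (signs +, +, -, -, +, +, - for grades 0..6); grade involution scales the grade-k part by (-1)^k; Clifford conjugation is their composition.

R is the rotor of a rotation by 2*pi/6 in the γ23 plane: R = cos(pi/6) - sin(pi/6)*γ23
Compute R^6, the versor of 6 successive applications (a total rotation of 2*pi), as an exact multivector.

Half-angle bookkeeping: 6 applications in γ23 add up to rotor phase 6*pi/6 = pi, so R^6 = cos(pi) - sin(pi)*γ23.
cos(pi) = -1 and sin(pi) = 0, so R^6 = -1. The total rotation 2*pi is 1 full turn, so every vector returns to itself, yet the rotor is -1, on the OTHER sheet of the double cover (an odd number of 2*pi turns).
Answer: -1
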